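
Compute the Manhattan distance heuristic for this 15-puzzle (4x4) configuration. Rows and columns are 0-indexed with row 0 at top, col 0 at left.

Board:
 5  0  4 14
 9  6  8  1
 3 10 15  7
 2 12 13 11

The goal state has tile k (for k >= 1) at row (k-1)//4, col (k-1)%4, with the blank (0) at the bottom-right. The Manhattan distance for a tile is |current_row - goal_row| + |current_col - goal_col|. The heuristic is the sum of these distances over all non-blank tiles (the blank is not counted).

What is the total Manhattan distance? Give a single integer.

Answer: 31

Derivation:
Tile 5: (0,0)->(1,0) = 1
Tile 4: (0,2)->(0,3) = 1
Tile 14: (0,3)->(3,1) = 5
Tile 9: (1,0)->(2,0) = 1
Tile 6: (1,1)->(1,1) = 0
Tile 8: (1,2)->(1,3) = 1
Tile 1: (1,3)->(0,0) = 4
Tile 3: (2,0)->(0,2) = 4
Tile 10: (2,1)->(2,1) = 0
Tile 15: (2,2)->(3,2) = 1
Tile 7: (2,3)->(1,2) = 2
Tile 2: (3,0)->(0,1) = 4
Tile 12: (3,1)->(2,3) = 3
Tile 13: (3,2)->(3,0) = 2
Tile 11: (3,3)->(2,2) = 2
Sum: 1 + 1 + 5 + 1 + 0 + 1 + 4 + 4 + 0 + 1 + 2 + 4 + 3 + 2 + 2 = 31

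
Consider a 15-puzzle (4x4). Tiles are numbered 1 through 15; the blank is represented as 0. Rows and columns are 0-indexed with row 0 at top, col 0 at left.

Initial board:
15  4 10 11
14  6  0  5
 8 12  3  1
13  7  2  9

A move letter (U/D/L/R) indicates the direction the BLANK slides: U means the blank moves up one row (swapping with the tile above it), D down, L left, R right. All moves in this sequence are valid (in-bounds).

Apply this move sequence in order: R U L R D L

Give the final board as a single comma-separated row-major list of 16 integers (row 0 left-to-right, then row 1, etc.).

Answer: 15, 4, 10, 11, 14, 6, 0, 5, 8, 12, 3, 1, 13, 7, 2, 9

Derivation:
After move 1 (R):
15  4 10 11
14  6  5  0
 8 12  3  1
13  7  2  9

After move 2 (U):
15  4 10  0
14  6  5 11
 8 12  3  1
13  7  2  9

After move 3 (L):
15  4  0 10
14  6  5 11
 8 12  3  1
13  7  2  9

After move 4 (R):
15  4 10  0
14  6  5 11
 8 12  3  1
13  7  2  9

After move 5 (D):
15  4 10 11
14  6  5  0
 8 12  3  1
13  7  2  9

After move 6 (L):
15  4 10 11
14  6  0  5
 8 12  3  1
13  7  2  9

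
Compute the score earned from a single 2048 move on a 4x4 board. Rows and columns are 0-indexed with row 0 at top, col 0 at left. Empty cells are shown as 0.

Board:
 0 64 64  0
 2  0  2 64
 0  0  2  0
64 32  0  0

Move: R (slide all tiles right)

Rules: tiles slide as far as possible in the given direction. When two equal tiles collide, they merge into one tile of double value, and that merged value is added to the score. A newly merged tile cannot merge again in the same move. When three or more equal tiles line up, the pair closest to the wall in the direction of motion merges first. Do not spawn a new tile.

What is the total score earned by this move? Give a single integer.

Answer: 132

Derivation:
Slide right:
row 0: [0, 64, 64, 0] -> [0, 0, 0, 128]  score +128 (running 128)
row 1: [2, 0, 2, 64] -> [0, 0, 4, 64]  score +4 (running 132)
row 2: [0, 0, 2, 0] -> [0, 0, 0, 2]  score +0 (running 132)
row 3: [64, 32, 0, 0] -> [0, 0, 64, 32]  score +0 (running 132)
Board after move:
  0   0   0 128
  0   0   4  64
  0   0   0   2
  0   0  64  32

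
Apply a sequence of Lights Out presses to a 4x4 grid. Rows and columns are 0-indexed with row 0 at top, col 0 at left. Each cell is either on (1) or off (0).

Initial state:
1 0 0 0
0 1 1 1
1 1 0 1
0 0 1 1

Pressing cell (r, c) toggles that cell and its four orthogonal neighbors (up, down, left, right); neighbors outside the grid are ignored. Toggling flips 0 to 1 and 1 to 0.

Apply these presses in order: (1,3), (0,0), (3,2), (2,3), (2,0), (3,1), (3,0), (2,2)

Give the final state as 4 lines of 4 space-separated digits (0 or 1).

After press 1 at (1,3):
1 0 0 1
0 1 0 0
1 1 0 0
0 0 1 1

After press 2 at (0,0):
0 1 0 1
1 1 0 0
1 1 0 0
0 0 1 1

After press 3 at (3,2):
0 1 0 1
1 1 0 0
1 1 1 0
0 1 0 0

After press 4 at (2,3):
0 1 0 1
1 1 0 1
1 1 0 1
0 1 0 1

After press 5 at (2,0):
0 1 0 1
0 1 0 1
0 0 0 1
1 1 0 1

After press 6 at (3,1):
0 1 0 1
0 1 0 1
0 1 0 1
0 0 1 1

After press 7 at (3,0):
0 1 0 1
0 1 0 1
1 1 0 1
1 1 1 1

After press 8 at (2,2):
0 1 0 1
0 1 1 1
1 0 1 0
1 1 0 1

Answer: 0 1 0 1
0 1 1 1
1 0 1 0
1 1 0 1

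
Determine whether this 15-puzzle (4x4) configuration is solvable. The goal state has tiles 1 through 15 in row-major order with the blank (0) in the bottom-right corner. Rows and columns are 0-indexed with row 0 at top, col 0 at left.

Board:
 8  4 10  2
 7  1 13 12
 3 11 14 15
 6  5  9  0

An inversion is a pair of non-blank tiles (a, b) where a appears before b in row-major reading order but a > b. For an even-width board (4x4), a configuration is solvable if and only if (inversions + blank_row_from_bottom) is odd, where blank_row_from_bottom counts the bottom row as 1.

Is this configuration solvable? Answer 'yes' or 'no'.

Inversions: 43
Blank is in row 3 (0-indexed from top), which is row 1 counting from the bottom (bottom = 1).
43 + 1 = 44, which is even, so the puzzle is not solvable.

Answer: no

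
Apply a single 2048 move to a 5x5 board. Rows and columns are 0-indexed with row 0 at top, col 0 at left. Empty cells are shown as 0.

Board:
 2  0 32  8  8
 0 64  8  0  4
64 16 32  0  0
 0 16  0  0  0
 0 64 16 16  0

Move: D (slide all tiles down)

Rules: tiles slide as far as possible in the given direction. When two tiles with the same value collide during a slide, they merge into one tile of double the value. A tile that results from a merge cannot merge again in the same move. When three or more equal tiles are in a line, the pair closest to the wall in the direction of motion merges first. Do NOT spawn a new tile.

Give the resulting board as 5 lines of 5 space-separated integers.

Answer:  0  0  0  0  0
 0  0 32  0  0
 0 64  8  0  0
 2 32 32  8  8
64 64 16 16  4

Derivation:
Slide down:
col 0: [2, 0, 64, 0, 0] -> [0, 0, 0, 2, 64]
col 1: [0, 64, 16, 16, 64] -> [0, 0, 64, 32, 64]
col 2: [32, 8, 32, 0, 16] -> [0, 32, 8, 32, 16]
col 3: [8, 0, 0, 0, 16] -> [0, 0, 0, 8, 16]
col 4: [8, 4, 0, 0, 0] -> [0, 0, 0, 8, 4]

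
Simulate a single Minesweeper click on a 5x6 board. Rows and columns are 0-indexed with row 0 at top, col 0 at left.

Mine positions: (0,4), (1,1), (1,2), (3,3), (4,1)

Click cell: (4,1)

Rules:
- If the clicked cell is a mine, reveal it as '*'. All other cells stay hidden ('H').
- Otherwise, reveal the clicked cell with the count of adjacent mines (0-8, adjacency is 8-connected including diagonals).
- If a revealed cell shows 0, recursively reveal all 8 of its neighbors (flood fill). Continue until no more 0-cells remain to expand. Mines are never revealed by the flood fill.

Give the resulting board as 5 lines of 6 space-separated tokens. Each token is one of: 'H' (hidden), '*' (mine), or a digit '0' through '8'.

H H H H H H
H H H H H H
H H H H H H
H H H H H H
H * H H H H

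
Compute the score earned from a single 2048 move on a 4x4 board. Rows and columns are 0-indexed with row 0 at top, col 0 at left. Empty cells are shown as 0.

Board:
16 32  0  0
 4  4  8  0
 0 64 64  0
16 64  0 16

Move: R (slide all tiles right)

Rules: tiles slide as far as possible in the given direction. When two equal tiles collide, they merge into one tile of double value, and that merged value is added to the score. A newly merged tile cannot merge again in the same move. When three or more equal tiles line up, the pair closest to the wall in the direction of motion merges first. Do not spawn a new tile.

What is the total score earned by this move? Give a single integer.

Slide right:
row 0: [16, 32, 0, 0] -> [0, 0, 16, 32]  score +0 (running 0)
row 1: [4, 4, 8, 0] -> [0, 0, 8, 8]  score +8 (running 8)
row 2: [0, 64, 64, 0] -> [0, 0, 0, 128]  score +128 (running 136)
row 3: [16, 64, 0, 16] -> [0, 16, 64, 16]  score +0 (running 136)
Board after move:
  0   0  16  32
  0   0   8   8
  0   0   0 128
  0  16  64  16

Answer: 136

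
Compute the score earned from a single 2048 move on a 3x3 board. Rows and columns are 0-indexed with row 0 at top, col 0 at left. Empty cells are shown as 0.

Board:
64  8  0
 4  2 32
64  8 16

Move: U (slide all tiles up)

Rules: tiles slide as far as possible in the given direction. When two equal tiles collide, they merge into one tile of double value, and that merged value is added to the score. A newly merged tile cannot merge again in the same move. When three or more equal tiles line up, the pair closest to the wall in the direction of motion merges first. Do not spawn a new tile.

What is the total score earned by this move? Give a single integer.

Answer: 0

Derivation:
Slide up:
col 0: [64, 4, 64] -> [64, 4, 64]  score +0 (running 0)
col 1: [8, 2, 8] -> [8, 2, 8]  score +0 (running 0)
col 2: [0, 32, 16] -> [32, 16, 0]  score +0 (running 0)
Board after move:
64  8 32
 4  2 16
64  8  0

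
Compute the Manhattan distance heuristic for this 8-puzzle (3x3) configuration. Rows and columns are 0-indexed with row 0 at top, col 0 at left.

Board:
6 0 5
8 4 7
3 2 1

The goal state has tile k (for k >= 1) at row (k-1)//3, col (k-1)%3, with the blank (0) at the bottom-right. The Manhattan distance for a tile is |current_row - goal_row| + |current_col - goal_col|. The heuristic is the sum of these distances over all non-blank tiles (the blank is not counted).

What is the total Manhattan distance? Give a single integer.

Answer: 21

Derivation:
Tile 6: (0,0)->(1,2) = 3
Tile 5: (0,2)->(1,1) = 2
Tile 8: (1,0)->(2,1) = 2
Tile 4: (1,1)->(1,0) = 1
Tile 7: (1,2)->(2,0) = 3
Tile 3: (2,0)->(0,2) = 4
Tile 2: (2,1)->(0,1) = 2
Tile 1: (2,2)->(0,0) = 4
Sum: 3 + 2 + 2 + 1 + 3 + 4 + 2 + 4 = 21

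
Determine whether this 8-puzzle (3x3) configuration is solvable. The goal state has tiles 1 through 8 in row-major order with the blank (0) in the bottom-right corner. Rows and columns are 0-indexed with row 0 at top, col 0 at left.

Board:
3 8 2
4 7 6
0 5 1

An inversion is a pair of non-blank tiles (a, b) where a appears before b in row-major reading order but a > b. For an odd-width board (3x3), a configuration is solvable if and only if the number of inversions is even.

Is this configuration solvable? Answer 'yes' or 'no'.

Answer: yes

Derivation:
Inversions (pairs i<j in row-major order where tile[i] > tile[j] > 0): 16
16 is even, so the puzzle is solvable.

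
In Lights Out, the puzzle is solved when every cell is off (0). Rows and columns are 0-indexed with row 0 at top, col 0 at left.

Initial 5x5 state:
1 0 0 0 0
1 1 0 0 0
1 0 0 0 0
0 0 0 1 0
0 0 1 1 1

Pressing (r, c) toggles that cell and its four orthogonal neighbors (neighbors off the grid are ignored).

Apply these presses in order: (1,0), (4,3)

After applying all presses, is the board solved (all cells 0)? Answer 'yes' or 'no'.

Answer: yes

Derivation:
After press 1 at (1,0):
0 0 0 0 0
0 0 0 0 0
0 0 0 0 0
0 0 0 1 0
0 0 1 1 1

After press 2 at (4,3):
0 0 0 0 0
0 0 0 0 0
0 0 0 0 0
0 0 0 0 0
0 0 0 0 0

Lights still on: 0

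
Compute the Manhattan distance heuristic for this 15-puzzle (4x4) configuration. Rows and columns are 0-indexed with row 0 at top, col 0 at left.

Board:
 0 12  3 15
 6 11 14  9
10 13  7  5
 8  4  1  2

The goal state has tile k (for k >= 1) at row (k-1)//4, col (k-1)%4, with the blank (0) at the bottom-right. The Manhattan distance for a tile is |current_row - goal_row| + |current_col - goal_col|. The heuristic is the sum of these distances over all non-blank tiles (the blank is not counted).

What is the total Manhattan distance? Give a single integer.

Tile 12: (0,1)->(2,3) = 4
Tile 3: (0,2)->(0,2) = 0
Tile 15: (0,3)->(3,2) = 4
Tile 6: (1,0)->(1,1) = 1
Tile 11: (1,1)->(2,2) = 2
Tile 14: (1,2)->(3,1) = 3
Tile 9: (1,3)->(2,0) = 4
Tile 10: (2,0)->(2,1) = 1
Tile 13: (2,1)->(3,0) = 2
Tile 7: (2,2)->(1,2) = 1
Tile 5: (2,3)->(1,0) = 4
Tile 8: (3,0)->(1,3) = 5
Tile 4: (3,1)->(0,3) = 5
Tile 1: (3,2)->(0,0) = 5
Tile 2: (3,3)->(0,1) = 5
Sum: 4 + 0 + 4 + 1 + 2 + 3 + 4 + 1 + 2 + 1 + 4 + 5 + 5 + 5 + 5 = 46

Answer: 46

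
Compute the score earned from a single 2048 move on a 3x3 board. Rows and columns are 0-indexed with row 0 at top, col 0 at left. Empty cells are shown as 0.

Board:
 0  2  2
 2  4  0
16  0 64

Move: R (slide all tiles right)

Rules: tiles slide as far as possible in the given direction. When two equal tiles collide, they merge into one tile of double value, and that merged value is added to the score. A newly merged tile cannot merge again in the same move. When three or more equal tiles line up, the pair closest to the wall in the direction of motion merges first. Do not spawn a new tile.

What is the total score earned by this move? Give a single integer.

Answer: 4

Derivation:
Slide right:
row 0: [0, 2, 2] -> [0, 0, 4]  score +4 (running 4)
row 1: [2, 4, 0] -> [0, 2, 4]  score +0 (running 4)
row 2: [16, 0, 64] -> [0, 16, 64]  score +0 (running 4)
Board after move:
 0  0  4
 0  2  4
 0 16 64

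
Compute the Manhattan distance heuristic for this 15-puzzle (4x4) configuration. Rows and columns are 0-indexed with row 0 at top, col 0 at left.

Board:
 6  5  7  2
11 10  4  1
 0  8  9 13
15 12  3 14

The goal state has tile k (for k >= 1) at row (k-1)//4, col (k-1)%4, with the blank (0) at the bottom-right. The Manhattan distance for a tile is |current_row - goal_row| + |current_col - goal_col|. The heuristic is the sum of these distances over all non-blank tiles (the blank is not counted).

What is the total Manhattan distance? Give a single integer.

Answer: 36

Derivation:
Tile 6: at (0,0), goal (1,1), distance |0-1|+|0-1| = 2
Tile 5: at (0,1), goal (1,0), distance |0-1|+|1-0| = 2
Tile 7: at (0,2), goal (1,2), distance |0-1|+|2-2| = 1
Tile 2: at (0,3), goal (0,1), distance |0-0|+|3-1| = 2
Tile 11: at (1,0), goal (2,2), distance |1-2|+|0-2| = 3
Tile 10: at (1,1), goal (2,1), distance |1-2|+|1-1| = 1
Tile 4: at (1,2), goal (0,3), distance |1-0|+|2-3| = 2
Tile 1: at (1,3), goal (0,0), distance |1-0|+|3-0| = 4
Tile 8: at (2,1), goal (1,3), distance |2-1|+|1-3| = 3
Tile 9: at (2,2), goal (2,0), distance |2-2|+|2-0| = 2
Tile 13: at (2,3), goal (3,0), distance |2-3|+|3-0| = 4
Tile 15: at (3,0), goal (3,2), distance |3-3|+|0-2| = 2
Tile 12: at (3,1), goal (2,3), distance |3-2|+|1-3| = 3
Tile 3: at (3,2), goal (0,2), distance |3-0|+|2-2| = 3
Tile 14: at (3,3), goal (3,1), distance |3-3|+|3-1| = 2
Sum: 2 + 2 + 1 + 2 + 3 + 1 + 2 + 4 + 3 + 2 + 4 + 2 + 3 + 3 + 2 = 36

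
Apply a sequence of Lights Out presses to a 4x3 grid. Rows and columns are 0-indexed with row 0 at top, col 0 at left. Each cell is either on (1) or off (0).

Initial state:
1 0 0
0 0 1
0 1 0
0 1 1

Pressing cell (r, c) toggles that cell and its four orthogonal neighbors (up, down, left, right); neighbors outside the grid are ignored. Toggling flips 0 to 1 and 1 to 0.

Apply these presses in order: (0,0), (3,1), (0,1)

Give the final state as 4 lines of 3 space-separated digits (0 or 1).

Answer: 1 0 1
1 1 1
0 0 0
1 0 0

Derivation:
After press 1 at (0,0):
0 1 0
1 0 1
0 1 0
0 1 1

After press 2 at (3,1):
0 1 0
1 0 1
0 0 0
1 0 0

After press 3 at (0,1):
1 0 1
1 1 1
0 0 0
1 0 0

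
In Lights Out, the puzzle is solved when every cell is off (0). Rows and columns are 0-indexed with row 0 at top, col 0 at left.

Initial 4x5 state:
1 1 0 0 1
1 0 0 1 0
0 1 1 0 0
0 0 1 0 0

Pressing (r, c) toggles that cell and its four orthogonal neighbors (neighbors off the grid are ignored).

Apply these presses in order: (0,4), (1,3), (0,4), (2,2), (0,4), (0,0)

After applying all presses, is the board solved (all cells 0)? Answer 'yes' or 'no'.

Answer: yes

Derivation:
After press 1 at (0,4):
1 1 0 1 0
1 0 0 1 1
0 1 1 0 0
0 0 1 0 0

After press 2 at (1,3):
1 1 0 0 0
1 0 1 0 0
0 1 1 1 0
0 0 1 0 0

After press 3 at (0,4):
1 1 0 1 1
1 0 1 0 1
0 1 1 1 0
0 0 1 0 0

After press 4 at (2,2):
1 1 0 1 1
1 0 0 0 1
0 0 0 0 0
0 0 0 0 0

After press 5 at (0,4):
1 1 0 0 0
1 0 0 0 0
0 0 0 0 0
0 0 0 0 0

After press 6 at (0,0):
0 0 0 0 0
0 0 0 0 0
0 0 0 0 0
0 0 0 0 0

Lights still on: 0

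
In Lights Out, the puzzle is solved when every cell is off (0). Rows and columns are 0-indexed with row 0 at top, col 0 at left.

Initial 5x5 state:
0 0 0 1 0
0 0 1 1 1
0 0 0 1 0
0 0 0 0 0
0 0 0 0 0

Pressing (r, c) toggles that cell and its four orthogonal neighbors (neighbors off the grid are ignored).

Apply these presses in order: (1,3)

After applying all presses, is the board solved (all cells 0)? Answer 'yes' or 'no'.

Answer: yes

Derivation:
After press 1 at (1,3):
0 0 0 0 0
0 0 0 0 0
0 0 0 0 0
0 0 0 0 0
0 0 0 0 0

Lights still on: 0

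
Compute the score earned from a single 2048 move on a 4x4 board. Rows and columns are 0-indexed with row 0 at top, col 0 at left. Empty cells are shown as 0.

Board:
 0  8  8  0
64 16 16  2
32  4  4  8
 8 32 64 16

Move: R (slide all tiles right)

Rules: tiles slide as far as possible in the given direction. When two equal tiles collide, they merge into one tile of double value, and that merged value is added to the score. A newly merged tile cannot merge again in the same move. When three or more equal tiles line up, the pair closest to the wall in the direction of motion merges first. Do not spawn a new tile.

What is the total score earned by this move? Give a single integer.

Answer: 56

Derivation:
Slide right:
row 0: [0, 8, 8, 0] -> [0, 0, 0, 16]  score +16 (running 16)
row 1: [64, 16, 16, 2] -> [0, 64, 32, 2]  score +32 (running 48)
row 2: [32, 4, 4, 8] -> [0, 32, 8, 8]  score +8 (running 56)
row 3: [8, 32, 64, 16] -> [8, 32, 64, 16]  score +0 (running 56)
Board after move:
 0  0  0 16
 0 64 32  2
 0 32  8  8
 8 32 64 16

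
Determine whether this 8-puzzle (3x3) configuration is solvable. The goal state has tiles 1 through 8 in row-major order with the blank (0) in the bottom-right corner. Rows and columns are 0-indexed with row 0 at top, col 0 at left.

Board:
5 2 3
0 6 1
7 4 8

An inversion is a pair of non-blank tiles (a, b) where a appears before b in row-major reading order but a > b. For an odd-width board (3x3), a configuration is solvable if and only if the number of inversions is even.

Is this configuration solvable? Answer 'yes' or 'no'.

Answer: no

Derivation:
Inversions (pairs i<j in row-major order where tile[i] > tile[j] > 0): 9
9 is odd, so the puzzle is not solvable.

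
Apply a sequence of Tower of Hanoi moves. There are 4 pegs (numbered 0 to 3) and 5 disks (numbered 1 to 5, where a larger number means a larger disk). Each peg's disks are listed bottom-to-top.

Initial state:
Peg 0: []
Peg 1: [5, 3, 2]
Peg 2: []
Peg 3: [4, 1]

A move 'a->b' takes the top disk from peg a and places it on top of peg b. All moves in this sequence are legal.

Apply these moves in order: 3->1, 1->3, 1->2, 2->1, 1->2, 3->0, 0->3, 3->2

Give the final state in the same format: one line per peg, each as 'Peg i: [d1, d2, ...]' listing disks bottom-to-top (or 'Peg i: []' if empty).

After move 1 (3->1):
Peg 0: []
Peg 1: [5, 3, 2, 1]
Peg 2: []
Peg 3: [4]

After move 2 (1->3):
Peg 0: []
Peg 1: [5, 3, 2]
Peg 2: []
Peg 3: [4, 1]

After move 3 (1->2):
Peg 0: []
Peg 1: [5, 3]
Peg 2: [2]
Peg 3: [4, 1]

After move 4 (2->1):
Peg 0: []
Peg 1: [5, 3, 2]
Peg 2: []
Peg 3: [4, 1]

After move 5 (1->2):
Peg 0: []
Peg 1: [5, 3]
Peg 2: [2]
Peg 3: [4, 1]

After move 6 (3->0):
Peg 0: [1]
Peg 1: [5, 3]
Peg 2: [2]
Peg 3: [4]

After move 7 (0->3):
Peg 0: []
Peg 1: [5, 3]
Peg 2: [2]
Peg 3: [4, 1]

After move 8 (3->2):
Peg 0: []
Peg 1: [5, 3]
Peg 2: [2, 1]
Peg 3: [4]

Answer: Peg 0: []
Peg 1: [5, 3]
Peg 2: [2, 1]
Peg 3: [4]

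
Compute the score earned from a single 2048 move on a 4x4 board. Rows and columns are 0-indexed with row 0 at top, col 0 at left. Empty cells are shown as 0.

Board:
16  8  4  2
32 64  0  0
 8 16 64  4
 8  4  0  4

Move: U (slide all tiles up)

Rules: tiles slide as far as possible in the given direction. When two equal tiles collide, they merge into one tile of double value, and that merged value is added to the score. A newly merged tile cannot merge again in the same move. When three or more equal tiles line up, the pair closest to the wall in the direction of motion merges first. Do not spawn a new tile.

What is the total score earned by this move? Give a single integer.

Answer: 24

Derivation:
Slide up:
col 0: [16, 32, 8, 8] -> [16, 32, 16, 0]  score +16 (running 16)
col 1: [8, 64, 16, 4] -> [8, 64, 16, 4]  score +0 (running 16)
col 2: [4, 0, 64, 0] -> [4, 64, 0, 0]  score +0 (running 16)
col 3: [2, 0, 4, 4] -> [2, 8, 0, 0]  score +8 (running 24)
Board after move:
16  8  4  2
32 64 64  8
16 16  0  0
 0  4  0  0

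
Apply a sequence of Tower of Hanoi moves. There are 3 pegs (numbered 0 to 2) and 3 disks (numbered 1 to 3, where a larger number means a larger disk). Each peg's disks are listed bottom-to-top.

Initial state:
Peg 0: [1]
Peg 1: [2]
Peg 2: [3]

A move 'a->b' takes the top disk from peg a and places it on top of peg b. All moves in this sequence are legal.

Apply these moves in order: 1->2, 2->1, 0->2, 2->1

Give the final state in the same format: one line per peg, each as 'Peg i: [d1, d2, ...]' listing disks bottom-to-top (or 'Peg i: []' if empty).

Answer: Peg 0: []
Peg 1: [2, 1]
Peg 2: [3]

Derivation:
After move 1 (1->2):
Peg 0: [1]
Peg 1: []
Peg 2: [3, 2]

After move 2 (2->1):
Peg 0: [1]
Peg 1: [2]
Peg 2: [3]

After move 3 (0->2):
Peg 0: []
Peg 1: [2]
Peg 2: [3, 1]

After move 4 (2->1):
Peg 0: []
Peg 1: [2, 1]
Peg 2: [3]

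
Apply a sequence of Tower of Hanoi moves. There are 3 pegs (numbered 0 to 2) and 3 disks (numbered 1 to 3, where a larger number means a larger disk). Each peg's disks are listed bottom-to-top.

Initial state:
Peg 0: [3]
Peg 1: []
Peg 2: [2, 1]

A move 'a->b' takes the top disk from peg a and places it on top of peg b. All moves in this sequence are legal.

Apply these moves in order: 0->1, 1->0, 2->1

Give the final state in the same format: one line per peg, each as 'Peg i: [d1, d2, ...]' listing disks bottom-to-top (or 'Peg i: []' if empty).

Answer: Peg 0: [3]
Peg 1: [1]
Peg 2: [2]

Derivation:
After move 1 (0->1):
Peg 0: []
Peg 1: [3]
Peg 2: [2, 1]

After move 2 (1->0):
Peg 0: [3]
Peg 1: []
Peg 2: [2, 1]

After move 3 (2->1):
Peg 0: [3]
Peg 1: [1]
Peg 2: [2]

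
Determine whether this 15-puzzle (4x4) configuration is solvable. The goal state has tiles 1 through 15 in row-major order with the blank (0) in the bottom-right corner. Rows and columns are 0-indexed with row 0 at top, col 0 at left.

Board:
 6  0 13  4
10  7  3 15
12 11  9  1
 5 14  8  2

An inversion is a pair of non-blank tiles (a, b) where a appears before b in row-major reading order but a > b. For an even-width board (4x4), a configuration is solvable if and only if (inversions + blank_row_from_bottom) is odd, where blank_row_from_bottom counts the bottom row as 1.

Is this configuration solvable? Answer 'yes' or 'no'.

Inversions: 59
Blank is in row 0 (0-indexed from top), which is row 4 counting from the bottom (bottom = 1).
59 + 4 = 63, which is odd, so the puzzle is solvable.

Answer: yes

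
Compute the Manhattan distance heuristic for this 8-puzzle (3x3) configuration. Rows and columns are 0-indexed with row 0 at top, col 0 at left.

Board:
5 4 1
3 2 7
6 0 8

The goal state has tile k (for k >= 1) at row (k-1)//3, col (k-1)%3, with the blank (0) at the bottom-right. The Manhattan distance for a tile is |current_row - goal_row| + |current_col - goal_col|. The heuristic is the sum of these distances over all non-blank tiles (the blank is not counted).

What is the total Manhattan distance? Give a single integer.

Tile 5: (0,0)->(1,1) = 2
Tile 4: (0,1)->(1,0) = 2
Tile 1: (0,2)->(0,0) = 2
Tile 3: (1,0)->(0,2) = 3
Tile 2: (1,1)->(0,1) = 1
Tile 7: (1,2)->(2,0) = 3
Tile 6: (2,0)->(1,2) = 3
Tile 8: (2,2)->(2,1) = 1
Sum: 2 + 2 + 2 + 3 + 1 + 3 + 3 + 1 = 17

Answer: 17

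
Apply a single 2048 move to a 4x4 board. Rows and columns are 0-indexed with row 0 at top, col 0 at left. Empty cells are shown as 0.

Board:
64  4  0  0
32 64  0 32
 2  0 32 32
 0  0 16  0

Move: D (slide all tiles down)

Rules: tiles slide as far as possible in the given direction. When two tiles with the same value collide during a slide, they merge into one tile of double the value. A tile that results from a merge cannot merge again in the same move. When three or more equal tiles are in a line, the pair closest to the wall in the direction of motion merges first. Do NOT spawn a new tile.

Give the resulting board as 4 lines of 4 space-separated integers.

Slide down:
col 0: [64, 32, 2, 0] -> [0, 64, 32, 2]
col 1: [4, 64, 0, 0] -> [0, 0, 4, 64]
col 2: [0, 0, 32, 16] -> [0, 0, 32, 16]
col 3: [0, 32, 32, 0] -> [0, 0, 0, 64]

Answer:  0  0  0  0
64  0  0  0
32  4 32  0
 2 64 16 64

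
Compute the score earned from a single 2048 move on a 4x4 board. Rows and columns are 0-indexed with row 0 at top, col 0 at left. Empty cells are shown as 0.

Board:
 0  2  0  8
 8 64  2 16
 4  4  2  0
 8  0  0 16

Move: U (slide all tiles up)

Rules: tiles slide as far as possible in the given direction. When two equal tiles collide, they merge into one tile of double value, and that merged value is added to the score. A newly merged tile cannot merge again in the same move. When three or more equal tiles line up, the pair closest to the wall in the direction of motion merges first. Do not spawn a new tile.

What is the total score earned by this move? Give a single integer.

Answer: 36

Derivation:
Slide up:
col 0: [0, 8, 4, 8] -> [8, 4, 8, 0]  score +0 (running 0)
col 1: [2, 64, 4, 0] -> [2, 64, 4, 0]  score +0 (running 0)
col 2: [0, 2, 2, 0] -> [4, 0, 0, 0]  score +4 (running 4)
col 3: [8, 16, 0, 16] -> [8, 32, 0, 0]  score +32 (running 36)
Board after move:
 8  2  4  8
 4 64  0 32
 8  4  0  0
 0  0  0  0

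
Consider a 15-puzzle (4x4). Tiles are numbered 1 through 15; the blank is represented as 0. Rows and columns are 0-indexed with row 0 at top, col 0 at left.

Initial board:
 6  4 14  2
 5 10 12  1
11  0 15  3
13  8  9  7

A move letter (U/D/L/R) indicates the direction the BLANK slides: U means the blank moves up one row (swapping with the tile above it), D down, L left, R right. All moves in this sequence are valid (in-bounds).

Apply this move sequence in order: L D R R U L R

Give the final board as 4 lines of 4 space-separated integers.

Answer:  6  4 14  2
 5 10 12  1
13 11  0  3
 8  9 15  7

Derivation:
After move 1 (L):
 6  4 14  2
 5 10 12  1
 0 11 15  3
13  8  9  7

After move 2 (D):
 6  4 14  2
 5 10 12  1
13 11 15  3
 0  8  9  7

After move 3 (R):
 6  4 14  2
 5 10 12  1
13 11 15  3
 8  0  9  7

After move 4 (R):
 6  4 14  2
 5 10 12  1
13 11 15  3
 8  9  0  7

After move 5 (U):
 6  4 14  2
 5 10 12  1
13 11  0  3
 8  9 15  7

After move 6 (L):
 6  4 14  2
 5 10 12  1
13  0 11  3
 8  9 15  7

After move 7 (R):
 6  4 14  2
 5 10 12  1
13 11  0  3
 8  9 15  7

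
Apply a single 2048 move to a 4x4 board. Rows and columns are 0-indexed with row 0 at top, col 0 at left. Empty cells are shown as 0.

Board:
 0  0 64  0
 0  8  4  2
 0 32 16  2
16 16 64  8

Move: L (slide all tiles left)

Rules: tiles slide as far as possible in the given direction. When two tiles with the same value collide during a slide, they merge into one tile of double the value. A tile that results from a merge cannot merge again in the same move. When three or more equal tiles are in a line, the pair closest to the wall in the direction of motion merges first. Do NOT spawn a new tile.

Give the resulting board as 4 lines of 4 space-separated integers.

Answer: 64  0  0  0
 8  4  2  0
32 16  2  0
32 64  8  0

Derivation:
Slide left:
row 0: [0, 0, 64, 0] -> [64, 0, 0, 0]
row 1: [0, 8, 4, 2] -> [8, 4, 2, 0]
row 2: [0, 32, 16, 2] -> [32, 16, 2, 0]
row 3: [16, 16, 64, 8] -> [32, 64, 8, 0]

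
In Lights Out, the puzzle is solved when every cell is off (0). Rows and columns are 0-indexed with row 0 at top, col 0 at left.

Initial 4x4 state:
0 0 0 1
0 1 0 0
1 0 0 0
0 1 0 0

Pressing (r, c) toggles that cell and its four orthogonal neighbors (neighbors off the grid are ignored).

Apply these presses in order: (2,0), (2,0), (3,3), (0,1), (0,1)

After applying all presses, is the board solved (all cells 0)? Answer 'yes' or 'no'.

Answer: no

Derivation:
After press 1 at (2,0):
0 0 0 1
1 1 0 0
0 1 0 0
1 1 0 0

After press 2 at (2,0):
0 0 0 1
0 1 0 0
1 0 0 0
0 1 0 0

After press 3 at (3,3):
0 0 0 1
0 1 0 0
1 0 0 1
0 1 1 1

After press 4 at (0,1):
1 1 1 1
0 0 0 0
1 0 0 1
0 1 1 1

After press 5 at (0,1):
0 0 0 1
0 1 0 0
1 0 0 1
0 1 1 1

Lights still on: 7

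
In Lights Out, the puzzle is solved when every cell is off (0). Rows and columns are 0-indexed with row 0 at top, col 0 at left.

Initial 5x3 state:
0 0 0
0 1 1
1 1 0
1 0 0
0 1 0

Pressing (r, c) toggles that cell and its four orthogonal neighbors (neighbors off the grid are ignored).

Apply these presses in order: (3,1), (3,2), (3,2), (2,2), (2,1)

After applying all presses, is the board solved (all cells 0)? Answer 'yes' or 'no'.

After press 1 at (3,1):
0 0 0
0 1 1
1 0 0
0 1 1
0 0 0

After press 2 at (3,2):
0 0 0
0 1 1
1 0 1
0 0 0
0 0 1

After press 3 at (3,2):
0 0 0
0 1 1
1 0 0
0 1 1
0 0 0

After press 4 at (2,2):
0 0 0
0 1 0
1 1 1
0 1 0
0 0 0

After press 5 at (2,1):
0 0 0
0 0 0
0 0 0
0 0 0
0 0 0

Lights still on: 0

Answer: yes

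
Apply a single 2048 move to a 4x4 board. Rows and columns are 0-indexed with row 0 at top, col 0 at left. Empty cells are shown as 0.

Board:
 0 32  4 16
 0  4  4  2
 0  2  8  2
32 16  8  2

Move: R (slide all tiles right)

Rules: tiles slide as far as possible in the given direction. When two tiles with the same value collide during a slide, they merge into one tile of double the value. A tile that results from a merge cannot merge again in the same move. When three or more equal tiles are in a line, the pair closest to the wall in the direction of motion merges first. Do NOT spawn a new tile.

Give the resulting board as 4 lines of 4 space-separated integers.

Slide right:
row 0: [0, 32, 4, 16] -> [0, 32, 4, 16]
row 1: [0, 4, 4, 2] -> [0, 0, 8, 2]
row 2: [0, 2, 8, 2] -> [0, 2, 8, 2]
row 3: [32, 16, 8, 2] -> [32, 16, 8, 2]

Answer:  0 32  4 16
 0  0  8  2
 0  2  8  2
32 16  8  2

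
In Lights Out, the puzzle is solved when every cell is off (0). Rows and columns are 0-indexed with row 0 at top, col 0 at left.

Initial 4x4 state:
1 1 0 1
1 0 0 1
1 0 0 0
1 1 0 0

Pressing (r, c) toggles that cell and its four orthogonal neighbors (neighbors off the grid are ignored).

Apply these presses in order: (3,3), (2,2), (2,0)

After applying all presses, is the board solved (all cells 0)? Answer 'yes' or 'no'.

After press 1 at (3,3):
1 1 0 1
1 0 0 1
1 0 0 1
1 1 1 1

After press 2 at (2,2):
1 1 0 1
1 0 1 1
1 1 1 0
1 1 0 1

After press 3 at (2,0):
1 1 0 1
0 0 1 1
0 0 1 0
0 1 0 1

Lights still on: 8

Answer: no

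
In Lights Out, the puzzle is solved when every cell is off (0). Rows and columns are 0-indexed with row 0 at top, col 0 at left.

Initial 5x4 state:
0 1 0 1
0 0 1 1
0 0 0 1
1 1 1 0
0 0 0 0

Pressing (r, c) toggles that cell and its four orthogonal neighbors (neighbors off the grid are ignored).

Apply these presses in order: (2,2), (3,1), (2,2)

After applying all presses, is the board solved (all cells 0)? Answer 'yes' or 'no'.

After press 1 at (2,2):
0 1 0 1
0 0 0 1
0 1 1 0
1 1 0 0
0 0 0 0

After press 2 at (3,1):
0 1 0 1
0 0 0 1
0 0 1 0
0 0 1 0
0 1 0 0

After press 3 at (2,2):
0 1 0 1
0 0 1 1
0 1 0 1
0 0 0 0
0 1 0 0

Lights still on: 7

Answer: no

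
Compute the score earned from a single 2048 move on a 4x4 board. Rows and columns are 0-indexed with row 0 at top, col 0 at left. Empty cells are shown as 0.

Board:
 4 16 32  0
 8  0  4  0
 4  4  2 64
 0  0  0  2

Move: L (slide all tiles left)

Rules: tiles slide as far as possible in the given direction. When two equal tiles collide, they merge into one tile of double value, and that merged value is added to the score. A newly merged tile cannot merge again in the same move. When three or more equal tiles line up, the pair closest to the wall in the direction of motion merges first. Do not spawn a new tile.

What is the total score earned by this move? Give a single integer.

Answer: 8

Derivation:
Slide left:
row 0: [4, 16, 32, 0] -> [4, 16, 32, 0]  score +0 (running 0)
row 1: [8, 0, 4, 0] -> [8, 4, 0, 0]  score +0 (running 0)
row 2: [4, 4, 2, 64] -> [8, 2, 64, 0]  score +8 (running 8)
row 3: [0, 0, 0, 2] -> [2, 0, 0, 0]  score +0 (running 8)
Board after move:
 4 16 32  0
 8  4  0  0
 8  2 64  0
 2  0  0  0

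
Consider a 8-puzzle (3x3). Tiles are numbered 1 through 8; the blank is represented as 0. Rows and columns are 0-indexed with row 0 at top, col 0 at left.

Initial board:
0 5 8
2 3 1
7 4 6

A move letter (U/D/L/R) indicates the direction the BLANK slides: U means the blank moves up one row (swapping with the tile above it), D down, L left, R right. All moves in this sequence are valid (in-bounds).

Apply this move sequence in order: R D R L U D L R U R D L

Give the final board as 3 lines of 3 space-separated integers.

After move 1 (R):
5 0 8
2 3 1
7 4 6

After move 2 (D):
5 3 8
2 0 1
7 4 6

After move 3 (R):
5 3 8
2 1 0
7 4 6

After move 4 (L):
5 3 8
2 0 1
7 4 6

After move 5 (U):
5 0 8
2 3 1
7 4 6

After move 6 (D):
5 3 8
2 0 1
7 4 6

After move 7 (L):
5 3 8
0 2 1
7 4 6

After move 8 (R):
5 3 8
2 0 1
7 4 6

After move 9 (U):
5 0 8
2 3 1
7 4 6

After move 10 (R):
5 8 0
2 3 1
7 4 6

After move 11 (D):
5 8 1
2 3 0
7 4 6

After move 12 (L):
5 8 1
2 0 3
7 4 6

Answer: 5 8 1
2 0 3
7 4 6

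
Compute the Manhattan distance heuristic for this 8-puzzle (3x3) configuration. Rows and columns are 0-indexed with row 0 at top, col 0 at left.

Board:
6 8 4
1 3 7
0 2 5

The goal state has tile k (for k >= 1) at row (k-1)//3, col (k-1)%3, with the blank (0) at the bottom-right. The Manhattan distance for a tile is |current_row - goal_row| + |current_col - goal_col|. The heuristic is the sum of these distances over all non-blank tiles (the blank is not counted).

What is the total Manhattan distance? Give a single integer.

Tile 6: at (0,0), goal (1,2), distance |0-1|+|0-2| = 3
Tile 8: at (0,1), goal (2,1), distance |0-2|+|1-1| = 2
Tile 4: at (0,2), goal (1,0), distance |0-1|+|2-0| = 3
Tile 1: at (1,0), goal (0,0), distance |1-0|+|0-0| = 1
Tile 3: at (1,1), goal (0,2), distance |1-0|+|1-2| = 2
Tile 7: at (1,2), goal (2,0), distance |1-2|+|2-0| = 3
Tile 2: at (2,1), goal (0,1), distance |2-0|+|1-1| = 2
Tile 5: at (2,2), goal (1,1), distance |2-1|+|2-1| = 2
Sum: 3 + 2 + 3 + 1 + 2 + 3 + 2 + 2 = 18

Answer: 18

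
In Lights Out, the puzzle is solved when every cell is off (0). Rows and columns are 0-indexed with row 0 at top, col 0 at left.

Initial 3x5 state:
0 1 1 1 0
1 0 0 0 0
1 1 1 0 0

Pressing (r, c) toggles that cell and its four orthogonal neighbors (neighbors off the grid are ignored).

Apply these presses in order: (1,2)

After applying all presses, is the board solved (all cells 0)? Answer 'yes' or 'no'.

Answer: no

Derivation:
After press 1 at (1,2):
0 1 0 1 0
1 1 1 1 0
1 1 0 0 0

Lights still on: 8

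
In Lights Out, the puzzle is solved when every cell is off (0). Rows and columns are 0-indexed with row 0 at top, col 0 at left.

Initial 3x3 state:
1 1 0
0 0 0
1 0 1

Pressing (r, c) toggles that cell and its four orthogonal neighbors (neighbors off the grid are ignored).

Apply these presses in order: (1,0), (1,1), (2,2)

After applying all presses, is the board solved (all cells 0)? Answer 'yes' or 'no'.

Answer: yes

Derivation:
After press 1 at (1,0):
0 1 0
1 1 0
0 0 1

After press 2 at (1,1):
0 0 0
0 0 1
0 1 1

After press 3 at (2,2):
0 0 0
0 0 0
0 0 0

Lights still on: 0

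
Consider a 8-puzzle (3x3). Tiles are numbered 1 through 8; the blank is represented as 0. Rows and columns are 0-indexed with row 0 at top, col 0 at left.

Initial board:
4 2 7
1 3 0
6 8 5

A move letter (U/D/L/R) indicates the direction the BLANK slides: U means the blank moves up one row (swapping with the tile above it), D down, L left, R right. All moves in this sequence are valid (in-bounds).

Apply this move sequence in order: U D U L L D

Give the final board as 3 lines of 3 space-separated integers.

Answer: 1 4 2
0 3 7
6 8 5

Derivation:
After move 1 (U):
4 2 0
1 3 7
6 8 5

After move 2 (D):
4 2 7
1 3 0
6 8 5

After move 3 (U):
4 2 0
1 3 7
6 8 5

After move 4 (L):
4 0 2
1 3 7
6 8 5

After move 5 (L):
0 4 2
1 3 7
6 8 5

After move 6 (D):
1 4 2
0 3 7
6 8 5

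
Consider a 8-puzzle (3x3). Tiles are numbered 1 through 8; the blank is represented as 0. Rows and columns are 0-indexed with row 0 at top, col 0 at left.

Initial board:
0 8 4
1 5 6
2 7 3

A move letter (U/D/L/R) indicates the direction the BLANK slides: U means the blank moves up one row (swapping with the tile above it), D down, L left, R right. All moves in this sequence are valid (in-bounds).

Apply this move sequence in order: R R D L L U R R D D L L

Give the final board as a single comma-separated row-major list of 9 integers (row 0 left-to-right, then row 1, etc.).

Answer: 4, 6, 5, 8, 1, 3, 0, 2, 7

Derivation:
After move 1 (R):
8 0 4
1 5 6
2 7 3

After move 2 (R):
8 4 0
1 5 6
2 7 3

After move 3 (D):
8 4 6
1 5 0
2 7 3

After move 4 (L):
8 4 6
1 0 5
2 7 3

After move 5 (L):
8 4 6
0 1 5
2 7 3

After move 6 (U):
0 4 6
8 1 5
2 7 3

After move 7 (R):
4 0 6
8 1 5
2 7 3

After move 8 (R):
4 6 0
8 1 5
2 7 3

After move 9 (D):
4 6 5
8 1 0
2 7 3

After move 10 (D):
4 6 5
8 1 3
2 7 0

After move 11 (L):
4 6 5
8 1 3
2 0 7

After move 12 (L):
4 6 5
8 1 3
0 2 7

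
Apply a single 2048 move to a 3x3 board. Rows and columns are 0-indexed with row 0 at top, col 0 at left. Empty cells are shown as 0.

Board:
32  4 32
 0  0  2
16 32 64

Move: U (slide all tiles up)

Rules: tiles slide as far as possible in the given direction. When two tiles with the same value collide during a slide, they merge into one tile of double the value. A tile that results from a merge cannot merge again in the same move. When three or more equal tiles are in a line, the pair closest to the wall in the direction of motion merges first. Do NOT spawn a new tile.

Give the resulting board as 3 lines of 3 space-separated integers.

Slide up:
col 0: [32, 0, 16] -> [32, 16, 0]
col 1: [4, 0, 32] -> [4, 32, 0]
col 2: [32, 2, 64] -> [32, 2, 64]

Answer: 32  4 32
16 32  2
 0  0 64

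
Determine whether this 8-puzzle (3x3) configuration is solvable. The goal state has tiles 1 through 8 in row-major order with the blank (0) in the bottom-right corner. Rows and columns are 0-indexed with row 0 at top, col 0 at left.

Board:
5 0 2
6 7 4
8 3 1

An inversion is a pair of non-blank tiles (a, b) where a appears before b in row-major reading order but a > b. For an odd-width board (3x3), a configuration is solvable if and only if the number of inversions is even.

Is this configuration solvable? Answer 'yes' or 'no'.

Answer: yes

Derivation:
Inversions (pairs i<j in row-major order where tile[i] > tile[j] > 0): 16
16 is even, so the puzzle is solvable.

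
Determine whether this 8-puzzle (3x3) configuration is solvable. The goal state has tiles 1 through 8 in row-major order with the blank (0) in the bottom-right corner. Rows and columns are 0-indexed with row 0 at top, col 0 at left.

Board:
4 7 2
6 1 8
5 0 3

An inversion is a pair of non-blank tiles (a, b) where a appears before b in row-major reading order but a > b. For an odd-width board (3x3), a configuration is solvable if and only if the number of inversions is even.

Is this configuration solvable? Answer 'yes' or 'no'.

Inversions (pairs i<j in row-major order where tile[i] > tile[j] > 0): 15
15 is odd, so the puzzle is not solvable.

Answer: no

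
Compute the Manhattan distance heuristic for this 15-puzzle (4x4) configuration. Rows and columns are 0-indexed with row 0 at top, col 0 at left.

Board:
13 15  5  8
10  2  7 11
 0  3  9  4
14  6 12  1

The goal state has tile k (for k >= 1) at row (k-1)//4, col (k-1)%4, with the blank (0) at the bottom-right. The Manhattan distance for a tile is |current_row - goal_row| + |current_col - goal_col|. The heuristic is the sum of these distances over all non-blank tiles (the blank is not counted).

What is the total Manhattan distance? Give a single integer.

Tile 13: at (0,0), goal (3,0), distance |0-3|+|0-0| = 3
Tile 15: at (0,1), goal (3,2), distance |0-3|+|1-2| = 4
Tile 5: at (0,2), goal (1,0), distance |0-1|+|2-0| = 3
Tile 8: at (0,3), goal (1,3), distance |0-1|+|3-3| = 1
Tile 10: at (1,0), goal (2,1), distance |1-2|+|0-1| = 2
Tile 2: at (1,1), goal (0,1), distance |1-0|+|1-1| = 1
Tile 7: at (1,2), goal (1,2), distance |1-1|+|2-2| = 0
Tile 11: at (1,3), goal (2,2), distance |1-2|+|3-2| = 2
Tile 3: at (2,1), goal (0,2), distance |2-0|+|1-2| = 3
Tile 9: at (2,2), goal (2,0), distance |2-2|+|2-0| = 2
Tile 4: at (2,3), goal (0,3), distance |2-0|+|3-3| = 2
Tile 14: at (3,0), goal (3,1), distance |3-3|+|0-1| = 1
Tile 6: at (3,1), goal (1,1), distance |3-1|+|1-1| = 2
Tile 12: at (3,2), goal (2,3), distance |3-2|+|2-3| = 2
Tile 1: at (3,3), goal (0,0), distance |3-0|+|3-0| = 6
Sum: 3 + 4 + 3 + 1 + 2 + 1 + 0 + 2 + 3 + 2 + 2 + 1 + 2 + 2 + 6 = 34

Answer: 34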